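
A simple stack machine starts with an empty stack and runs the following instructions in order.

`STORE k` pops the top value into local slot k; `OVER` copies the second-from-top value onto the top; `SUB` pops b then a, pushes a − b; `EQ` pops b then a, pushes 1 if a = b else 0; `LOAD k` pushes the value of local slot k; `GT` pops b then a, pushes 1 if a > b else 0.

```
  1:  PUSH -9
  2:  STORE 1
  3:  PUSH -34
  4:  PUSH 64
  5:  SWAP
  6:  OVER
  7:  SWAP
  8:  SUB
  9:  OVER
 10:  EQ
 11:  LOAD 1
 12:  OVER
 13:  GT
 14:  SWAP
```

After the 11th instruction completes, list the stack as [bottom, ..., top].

PUSH -9  → -9
STORE 1  → (empty)
PUSH -34 → -34
PUSH 64  → -34 64
SWAP     → 64 -34
OVER     → 64 -34 64
SWAP     → 64 64 -34
SUB      → 64 98
OVER     → 64 98 64
EQ       → 64 0
LOAD 1   → 64 0 -9

[64, 0, -9]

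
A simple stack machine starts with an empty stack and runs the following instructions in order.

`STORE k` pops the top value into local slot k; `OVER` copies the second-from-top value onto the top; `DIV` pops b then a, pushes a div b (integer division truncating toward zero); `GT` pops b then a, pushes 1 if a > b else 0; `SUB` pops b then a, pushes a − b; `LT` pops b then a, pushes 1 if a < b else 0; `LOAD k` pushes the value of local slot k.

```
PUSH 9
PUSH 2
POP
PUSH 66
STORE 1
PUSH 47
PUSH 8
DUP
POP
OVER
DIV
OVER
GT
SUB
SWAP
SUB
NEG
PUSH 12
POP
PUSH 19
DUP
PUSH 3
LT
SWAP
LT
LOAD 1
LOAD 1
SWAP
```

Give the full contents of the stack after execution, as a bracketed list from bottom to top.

PUSH 9  → [9]
PUSH 2  → [9, 2]
POP     → [9]
PUSH 66 → [9, 66]
STORE 1 → [9]
PUSH 47 → [9, 47]
PUSH 8  → [9, 47, 8]
DUP     → [9, 47, 8, 8]
POP     → [9, 47, 8]
OVER    → [9, 47, 8, 47]
DIV     → [9, 47, 0]
OVER    → [9, 47, 0, 47]
GT      → [9, 47, 0]
SUB     → [9, 47]
SWAP    → [47, 9]
SUB     → [38]
NEG     → [-38]
PUSH 12 → [-38, 12]
POP     → [-38]
PUSH 19 → [-38, 19]
DUP     → [-38, 19, 19]
PUSH 3  → [-38, 19, 19, 3]
LT      → [-38, 19, 0]
SWAP    → [-38, 0, 19]
LT      → [-38, 1]
LOAD 1  → [-38, 1, 66]
LOAD 1  → [-38, 1, 66, 66]
SWAP    → [-38, 1, 66, 66]

[-38, 1, 66, 66]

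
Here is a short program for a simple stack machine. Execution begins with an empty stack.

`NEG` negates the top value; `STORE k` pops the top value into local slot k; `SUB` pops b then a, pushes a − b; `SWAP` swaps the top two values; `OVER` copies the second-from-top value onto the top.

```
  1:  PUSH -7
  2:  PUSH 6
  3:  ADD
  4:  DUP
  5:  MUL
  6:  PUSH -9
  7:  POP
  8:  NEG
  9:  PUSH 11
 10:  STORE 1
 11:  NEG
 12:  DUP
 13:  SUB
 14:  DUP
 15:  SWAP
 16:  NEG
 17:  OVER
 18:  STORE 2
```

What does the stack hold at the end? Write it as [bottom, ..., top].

PUSH -7 → [-7]
PUSH 6  → [-7, 6]
ADD     → [-1]
DUP     → [-1, -1]
MUL     → [1]
PUSH -9 → [1, -9]
POP     → [1]
NEG     → [-1]
PUSH 11 → [-1, 11]
STORE 1 → [-1]
NEG     → [1]
DUP     → [1, 1]
SUB     → [0]
DUP     → [0, 0]
SWAP    → [0, 0]
NEG     → [0, 0]
OVER    → [0, 0, 0]
STORE 2 → [0, 0]

[0, 0]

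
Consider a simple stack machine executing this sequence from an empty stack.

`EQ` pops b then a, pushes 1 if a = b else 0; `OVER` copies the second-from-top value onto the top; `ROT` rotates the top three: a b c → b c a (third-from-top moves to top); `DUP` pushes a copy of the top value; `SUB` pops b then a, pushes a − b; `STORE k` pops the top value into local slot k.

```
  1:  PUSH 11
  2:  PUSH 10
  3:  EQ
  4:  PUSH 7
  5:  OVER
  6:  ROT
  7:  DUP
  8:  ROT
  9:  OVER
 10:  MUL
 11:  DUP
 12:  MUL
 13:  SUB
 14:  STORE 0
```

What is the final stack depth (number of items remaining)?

2

PUSH 11  11
PUSH 10  11 10
EQ       0
PUSH 7   0 7
OVER     0 7 0
ROT      7 0 0
DUP      7 0 0 0
ROT      7 0 0 0
OVER     7 0 0 0 0
MUL      7 0 0 0
DUP      7 0 0 0 0
MUL      7 0 0 0
SUB      7 0 0
STORE 0  7 0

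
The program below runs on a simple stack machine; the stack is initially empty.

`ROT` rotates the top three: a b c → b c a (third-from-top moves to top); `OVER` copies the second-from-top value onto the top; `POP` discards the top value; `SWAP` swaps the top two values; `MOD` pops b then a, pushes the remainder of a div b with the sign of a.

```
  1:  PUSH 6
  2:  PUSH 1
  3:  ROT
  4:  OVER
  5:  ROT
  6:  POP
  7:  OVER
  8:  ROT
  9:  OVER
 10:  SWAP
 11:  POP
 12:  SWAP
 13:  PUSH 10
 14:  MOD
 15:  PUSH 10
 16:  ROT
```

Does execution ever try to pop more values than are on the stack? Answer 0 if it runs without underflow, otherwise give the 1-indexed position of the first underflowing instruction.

PUSH 6  [6]
PUSH 1  [6, 1]
ROT  — needs 3 operands, stack has 2 → underflow

3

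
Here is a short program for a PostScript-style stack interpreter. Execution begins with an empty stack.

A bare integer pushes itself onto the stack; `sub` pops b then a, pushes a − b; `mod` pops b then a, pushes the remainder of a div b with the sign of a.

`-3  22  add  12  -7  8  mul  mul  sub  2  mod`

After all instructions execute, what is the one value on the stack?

1

-3  → -3
22  → -3 22
add → 19
12  → 19 12
-7  → 19 12 -7
8   → 19 12 -7 8
mul → 19 12 -56
mul → 19 -672
sub → 691
2   → 691 2
mod → 1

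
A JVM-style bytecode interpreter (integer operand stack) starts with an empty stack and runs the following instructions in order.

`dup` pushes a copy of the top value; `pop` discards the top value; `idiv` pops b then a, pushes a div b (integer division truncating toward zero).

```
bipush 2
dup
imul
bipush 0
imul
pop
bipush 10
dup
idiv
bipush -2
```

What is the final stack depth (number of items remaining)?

2

bipush 2   [2]
dup        [2, 2]
imul       [4]
bipush 0   [4, 0]
imul       [0]
pop        []
bipush 10  [10]
dup        [10, 10]
idiv       [1]
bipush -2  [1, -2]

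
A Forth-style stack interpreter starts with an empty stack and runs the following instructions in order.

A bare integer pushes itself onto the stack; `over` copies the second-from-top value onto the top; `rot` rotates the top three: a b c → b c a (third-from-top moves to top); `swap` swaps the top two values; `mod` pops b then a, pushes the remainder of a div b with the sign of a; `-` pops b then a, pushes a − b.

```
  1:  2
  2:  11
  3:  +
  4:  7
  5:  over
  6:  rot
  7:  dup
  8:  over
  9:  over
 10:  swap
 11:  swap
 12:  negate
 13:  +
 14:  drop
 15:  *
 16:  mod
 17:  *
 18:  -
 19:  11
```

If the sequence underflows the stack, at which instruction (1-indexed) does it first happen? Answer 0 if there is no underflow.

2      -> 2
11     -> 2 11
+      -> 13
7      -> 13 7
over   -> 13 7 13
rot    -> 7 13 13
dup    -> 7 13 13 13
over   -> 7 13 13 13 13
over   -> 7 13 13 13 13 13
swap   -> 7 13 13 13 13 13
swap   -> 7 13 13 13 13 13
negate -> 7 13 13 13 13 -13
+      -> 7 13 13 13 0
drop   -> 7 13 13 13
*      -> 7 13 169
mod    -> 7 13
*      -> 91
-  — needs 2 operands, stack has 1 → underflow

18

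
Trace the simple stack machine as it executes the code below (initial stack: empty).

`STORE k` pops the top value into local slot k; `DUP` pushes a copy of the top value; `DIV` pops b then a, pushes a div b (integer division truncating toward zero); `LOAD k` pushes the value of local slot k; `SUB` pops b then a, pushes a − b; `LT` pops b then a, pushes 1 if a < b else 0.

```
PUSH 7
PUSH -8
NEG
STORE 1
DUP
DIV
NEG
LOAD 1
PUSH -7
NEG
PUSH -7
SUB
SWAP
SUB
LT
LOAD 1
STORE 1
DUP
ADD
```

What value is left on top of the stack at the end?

2

PUSH 7  -> 7
PUSH -8 -> 7 -8
NEG     -> 7 8
STORE 1 -> 7
DUP     -> 7 7
DIV     -> 1
NEG     -> -1
LOAD 1  -> -1 8
PUSH -7 -> -1 8 -7
NEG     -> -1 8 7
PUSH -7 -> -1 8 7 -7
SUB     -> -1 8 14
SWAP    -> -1 14 8
SUB     -> -1 6
LT      -> 1
LOAD 1  -> 1 8
STORE 1 -> 1
DUP     -> 1 1
ADD     -> 2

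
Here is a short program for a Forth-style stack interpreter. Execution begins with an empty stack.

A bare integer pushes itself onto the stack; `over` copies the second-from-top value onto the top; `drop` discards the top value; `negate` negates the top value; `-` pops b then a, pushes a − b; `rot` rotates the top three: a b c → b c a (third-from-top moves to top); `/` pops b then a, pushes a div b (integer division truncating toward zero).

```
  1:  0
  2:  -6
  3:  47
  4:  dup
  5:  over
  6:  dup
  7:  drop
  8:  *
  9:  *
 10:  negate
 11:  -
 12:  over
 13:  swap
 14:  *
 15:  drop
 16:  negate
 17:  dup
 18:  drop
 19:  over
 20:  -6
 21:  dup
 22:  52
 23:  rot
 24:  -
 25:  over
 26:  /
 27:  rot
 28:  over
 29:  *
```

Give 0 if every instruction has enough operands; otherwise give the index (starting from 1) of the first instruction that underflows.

19

0      → 0
-6     → 0 -6
47     → 0 -6 47
dup    → 0 -6 47 47
over   → 0 -6 47 47 47
dup    → 0 -6 47 47 47 47
drop   → 0 -6 47 47 47
*      → 0 -6 47 2209
*      → 0 -6 103823
negate → 0 -6 -103823
-      → 0 103817
over   → 0 103817 0
swap   → 0 0 103817
*      → 0 0
drop   → 0
negate → 0
dup    → 0 0
drop   → 0
over  — needs 2 operands, stack has 1 → underflow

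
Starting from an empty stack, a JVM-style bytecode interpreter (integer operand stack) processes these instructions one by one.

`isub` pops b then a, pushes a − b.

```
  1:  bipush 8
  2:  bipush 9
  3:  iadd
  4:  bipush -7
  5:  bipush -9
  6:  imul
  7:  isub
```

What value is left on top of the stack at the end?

-46

bipush 8  : [8]
bipush 9  : [8, 9]
iadd      : [17]
bipush -7 : [17, -7]
bipush -9 : [17, -7, -9]
imul      : [17, 63]
isub      : [-46]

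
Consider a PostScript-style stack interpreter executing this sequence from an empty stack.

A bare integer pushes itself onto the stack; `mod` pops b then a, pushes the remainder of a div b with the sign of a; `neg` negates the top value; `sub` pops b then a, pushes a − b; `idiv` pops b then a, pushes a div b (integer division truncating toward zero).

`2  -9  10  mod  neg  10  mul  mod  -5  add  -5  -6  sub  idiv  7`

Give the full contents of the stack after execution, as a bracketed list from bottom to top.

[-3, 7]

2    : [2]
-9   : [2, -9]
10   : [2, -9, 10]
mod  : [2, -9]
neg  : [2, 9]
10   : [2, 9, 10]
mul  : [2, 90]
mod  : [2]
-5   : [2, -5]
add  : [-3]
-5   : [-3, -5]
-6   : [-3, -5, -6]
sub  : [-3, 1]
idiv : [-3]
7    : [-3, 7]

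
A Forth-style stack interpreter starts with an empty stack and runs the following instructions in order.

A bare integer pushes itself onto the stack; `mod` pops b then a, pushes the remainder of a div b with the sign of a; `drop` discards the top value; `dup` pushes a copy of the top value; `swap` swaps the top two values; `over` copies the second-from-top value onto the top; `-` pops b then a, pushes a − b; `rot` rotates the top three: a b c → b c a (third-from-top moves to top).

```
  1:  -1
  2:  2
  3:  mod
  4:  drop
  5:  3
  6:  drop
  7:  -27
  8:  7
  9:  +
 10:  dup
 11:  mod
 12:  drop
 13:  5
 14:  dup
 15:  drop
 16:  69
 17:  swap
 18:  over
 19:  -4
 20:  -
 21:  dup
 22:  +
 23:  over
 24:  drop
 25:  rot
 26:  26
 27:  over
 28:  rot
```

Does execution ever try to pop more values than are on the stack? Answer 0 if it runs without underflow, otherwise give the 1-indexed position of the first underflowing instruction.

0

-1    -1
2     -1 2
mod   -1
drop  (empty)
3     3
drop  (empty)
-27   -27
7     -27 7
+     -20
dup   -20 -20
mod   0
drop  (empty)
5     5
dup   5 5
drop  5
69    5 69
swap  69 5
over  69 5 69
-4    69 5 69 -4
-     69 5 73
dup   69 5 73 73
+     69 5 146
over  69 5 146 5
drop  69 5 146
rot   5 146 69
26    5 146 69 26
over  5 146 69 26 69
rot   5 146 26 69 69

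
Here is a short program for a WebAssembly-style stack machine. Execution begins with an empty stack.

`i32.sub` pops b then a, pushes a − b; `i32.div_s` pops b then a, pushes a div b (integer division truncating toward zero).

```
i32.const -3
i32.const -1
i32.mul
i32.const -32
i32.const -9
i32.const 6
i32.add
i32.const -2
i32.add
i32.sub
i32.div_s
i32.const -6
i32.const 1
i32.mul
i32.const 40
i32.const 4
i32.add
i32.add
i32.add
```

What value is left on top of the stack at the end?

i32.const -3  → [-3]
i32.const -1  → [-3, -1]
i32.mul       → [3]
i32.const -32 → [3, -32]
i32.const -9  → [3, -32, -9]
i32.const 6   → [3, -32, -9, 6]
i32.add       → [3, -32, -3]
i32.const -2  → [3, -32, -3, -2]
i32.add       → [3, -32, -5]
i32.sub       → [3, -27]
i32.div_s     → [0]
i32.const -6  → [0, -6]
i32.const 1   → [0, -6, 1]
i32.mul       → [0, -6]
i32.const 40  → [0, -6, 40]
i32.const 4   → [0, -6, 40, 4]
i32.add       → [0, -6, 44]
i32.add       → [0, 38]
i32.add       → [38]

38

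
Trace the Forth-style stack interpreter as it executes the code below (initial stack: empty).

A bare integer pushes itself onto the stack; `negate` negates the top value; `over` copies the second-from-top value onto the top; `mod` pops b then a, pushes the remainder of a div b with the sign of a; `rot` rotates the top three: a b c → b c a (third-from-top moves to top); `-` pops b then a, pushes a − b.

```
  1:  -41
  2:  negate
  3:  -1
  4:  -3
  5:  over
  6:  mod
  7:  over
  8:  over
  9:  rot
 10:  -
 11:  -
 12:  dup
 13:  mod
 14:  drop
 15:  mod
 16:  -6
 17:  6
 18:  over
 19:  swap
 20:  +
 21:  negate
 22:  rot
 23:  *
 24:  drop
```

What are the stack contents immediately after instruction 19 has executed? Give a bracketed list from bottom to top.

-41    → -41
negate → 41
-1     → 41 -1
-3     → 41 -1 -3
over   → 41 -1 -3 -1
mod    → 41 -1 0
over   → 41 -1 0 -1
over   → 41 -1 0 -1 0
rot    → 41 -1 -1 0 0
-      → 41 -1 -1 0
-      → 41 -1 -1
dup    → 41 -1 -1 -1
mod    → 41 -1 0
drop   → 41 -1
mod    → 0
-6     → 0 -6
6      → 0 -6 6
over   → 0 -6 6 -6
swap   → 0 -6 -6 6

[0, -6, -6, 6]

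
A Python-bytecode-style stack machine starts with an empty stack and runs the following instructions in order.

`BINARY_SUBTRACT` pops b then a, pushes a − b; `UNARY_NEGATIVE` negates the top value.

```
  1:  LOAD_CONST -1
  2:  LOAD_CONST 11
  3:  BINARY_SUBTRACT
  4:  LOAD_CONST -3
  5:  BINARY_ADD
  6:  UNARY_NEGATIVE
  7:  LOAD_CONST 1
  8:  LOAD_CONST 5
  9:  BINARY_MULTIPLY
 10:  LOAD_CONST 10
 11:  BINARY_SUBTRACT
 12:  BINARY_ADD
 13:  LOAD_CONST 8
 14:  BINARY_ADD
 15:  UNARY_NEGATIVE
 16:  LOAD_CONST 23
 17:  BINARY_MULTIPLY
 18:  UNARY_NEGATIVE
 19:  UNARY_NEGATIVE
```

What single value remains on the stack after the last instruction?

LOAD_CONST -1    -1
LOAD_CONST 11    -1 11
BINARY_SUBTRACT  -12
LOAD_CONST -3    -12 -3
BINARY_ADD       -15
UNARY_NEGATIVE   15
LOAD_CONST 1     15 1
LOAD_CONST 5     15 1 5
BINARY_MULTIPLY  15 5
LOAD_CONST 10    15 5 10
BINARY_SUBTRACT  15 -5
BINARY_ADD       10
LOAD_CONST 8     10 8
BINARY_ADD       18
UNARY_NEGATIVE   -18
LOAD_CONST 23    -18 23
BINARY_MULTIPLY  -414
UNARY_NEGATIVE   414
UNARY_NEGATIVE   -414

-414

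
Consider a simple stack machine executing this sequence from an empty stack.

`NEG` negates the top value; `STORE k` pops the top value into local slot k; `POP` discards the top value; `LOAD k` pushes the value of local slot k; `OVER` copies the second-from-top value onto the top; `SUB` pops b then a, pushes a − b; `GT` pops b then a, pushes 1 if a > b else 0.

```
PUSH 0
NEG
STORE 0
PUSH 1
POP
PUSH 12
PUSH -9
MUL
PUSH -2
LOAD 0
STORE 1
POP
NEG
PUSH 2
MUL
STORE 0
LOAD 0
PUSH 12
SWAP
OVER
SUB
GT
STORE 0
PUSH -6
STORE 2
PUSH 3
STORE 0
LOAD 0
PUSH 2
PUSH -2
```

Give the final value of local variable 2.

PUSH 0  : [0]
NEG     : [0]
STORE 0 : []
PUSH 1  : [1]
POP     : []
PUSH 12 : [12]
PUSH -9 : [12, -9]
MUL     : [-108]
PUSH -2 : [-108, -2]
LOAD 0  : [-108, -2, 0]
STORE 1 : [-108, -2]
POP     : [-108]
NEG     : [108]
PUSH 2  : [108, 2]
MUL     : [216]
STORE 0 : []
LOAD 0  : [216]
PUSH 12 : [216, 12]
SWAP    : [12, 216]
OVER    : [12, 216, 12]
SUB     : [12, 204]
GT      : [0]
STORE 0 : []
PUSH -6 : [-6]
STORE 2 : []
PUSH 3  : [3]
STORE 0 : []
LOAD 0  : [3]
PUSH 2  : [3, 2]
PUSH -2 : [3, 2, -2]

-6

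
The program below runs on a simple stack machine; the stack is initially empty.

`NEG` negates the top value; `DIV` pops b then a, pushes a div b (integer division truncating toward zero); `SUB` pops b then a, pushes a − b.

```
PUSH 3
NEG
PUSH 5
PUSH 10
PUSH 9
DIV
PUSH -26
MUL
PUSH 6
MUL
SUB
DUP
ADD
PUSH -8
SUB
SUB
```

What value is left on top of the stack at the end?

-333

PUSH 3   -> 3
NEG      -> -3
PUSH 5   -> -3 5
PUSH 10  -> -3 5 10
PUSH 9   -> -3 5 10 9
DIV      -> -3 5 1
PUSH -26 -> -3 5 1 -26
MUL      -> -3 5 -26
PUSH 6   -> -3 5 -26 6
MUL      -> -3 5 -156
SUB      -> -3 161
DUP      -> -3 161 161
ADD      -> -3 322
PUSH -8  -> -3 322 -8
SUB      -> -3 330
SUB      -> -333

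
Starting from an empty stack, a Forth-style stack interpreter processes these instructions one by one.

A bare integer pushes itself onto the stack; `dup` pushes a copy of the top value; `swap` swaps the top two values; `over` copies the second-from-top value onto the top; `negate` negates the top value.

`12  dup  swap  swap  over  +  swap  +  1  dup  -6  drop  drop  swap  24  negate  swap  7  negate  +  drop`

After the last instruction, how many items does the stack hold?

12     -> [12]
dup    -> [12, 12]
swap   -> [12, 12]
swap   -> [12, 12]
over   -> [12, 12, 12]
+      -> [12, 24]
swap   -> [24, 12]
+      -> [36]
1      -> [36, 1]
dup    -> [36, 1, 1]
-6     -> [36, 1, 1, -6]
drop   -> [36, 1, 1]
drop   -> [36, 1]
swap   -> [1, 36]
24     -> [1, 36, 24]
negate -> [1, 36, -24]
swap   -> [1, -24, 36]
7      -> [1, -24, 36, 7]
negate -> [1, -24, 36, -7]
+      -> [1, -24, 29]
drop   -> [1, -24]

2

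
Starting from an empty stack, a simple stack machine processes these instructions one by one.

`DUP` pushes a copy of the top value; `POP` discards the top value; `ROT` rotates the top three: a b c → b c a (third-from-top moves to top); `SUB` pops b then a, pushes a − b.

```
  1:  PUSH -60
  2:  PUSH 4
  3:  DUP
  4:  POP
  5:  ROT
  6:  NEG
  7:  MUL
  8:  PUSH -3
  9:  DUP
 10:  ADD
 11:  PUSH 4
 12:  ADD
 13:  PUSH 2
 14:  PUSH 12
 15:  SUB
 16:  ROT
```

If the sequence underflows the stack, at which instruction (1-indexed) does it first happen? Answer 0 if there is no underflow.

PUSH -60  [-60]
PUSH 4    [-60, 4]
DUP       [-60, 4, 4]
POP       [-60, 4]
ROT  — needs 3 operands, stack has 2 → underflow

5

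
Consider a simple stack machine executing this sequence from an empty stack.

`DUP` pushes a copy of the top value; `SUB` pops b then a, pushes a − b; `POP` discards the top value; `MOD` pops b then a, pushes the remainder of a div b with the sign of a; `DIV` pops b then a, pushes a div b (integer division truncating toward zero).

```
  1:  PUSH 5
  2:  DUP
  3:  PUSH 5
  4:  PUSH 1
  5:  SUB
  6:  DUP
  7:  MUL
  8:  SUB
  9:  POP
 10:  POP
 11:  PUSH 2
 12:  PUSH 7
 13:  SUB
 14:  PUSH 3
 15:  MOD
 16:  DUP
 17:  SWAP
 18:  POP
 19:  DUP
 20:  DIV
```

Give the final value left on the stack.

PUSH 5  [5]
DUP     [5, 5]
PUSH 5  [5, 5, 5]
PUSH 1  [5, 5, 5, 1]
SUB     [5, 5, 4]
DUP     [5, 5, 4, 4]
MUL     [5, 5, 16]
SUB     [5, -11]
POP     [5]
POP     []
PUSH 2  [2]
PUSH 7  [2, 7]
SUB     [-5]
PUSH 3  [-5, 3]
MOD     [-2]
DUP     [-2, -2]
SWAP    [-2, -2]
POP     [-2]
DUP     [-2, -2]
DIV     [1]

1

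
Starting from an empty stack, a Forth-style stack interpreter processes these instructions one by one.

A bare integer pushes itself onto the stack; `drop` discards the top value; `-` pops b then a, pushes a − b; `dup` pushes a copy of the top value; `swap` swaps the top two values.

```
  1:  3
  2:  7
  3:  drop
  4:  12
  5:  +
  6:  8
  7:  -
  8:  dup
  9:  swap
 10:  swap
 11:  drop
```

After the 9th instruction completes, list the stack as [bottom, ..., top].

[7, 7]

3    -> 3
7    -> 3 7
drop -> 3
12   -> 3 12
+    -> 15
8    -> 15 8
-    -> 7
dup  -> 7 7
swap -> 7 7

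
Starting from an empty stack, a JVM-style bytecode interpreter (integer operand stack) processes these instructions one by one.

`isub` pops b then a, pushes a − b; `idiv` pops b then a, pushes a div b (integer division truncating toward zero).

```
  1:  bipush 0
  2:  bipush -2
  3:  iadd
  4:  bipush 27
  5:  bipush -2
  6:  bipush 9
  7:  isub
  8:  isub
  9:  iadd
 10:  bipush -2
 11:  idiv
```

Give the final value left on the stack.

bipush 0  : 0
bipush -2 : 0 -2
iadd      : -2
bipush 27 : -2 27
bipush -2 : -2 27 -2
bipush 9  : -2 27 -2 9
isub      : -2 27 -11
isub      : -2 38
iadd      : 36
bipush -2 : 36 -2
idiv      : -18

-18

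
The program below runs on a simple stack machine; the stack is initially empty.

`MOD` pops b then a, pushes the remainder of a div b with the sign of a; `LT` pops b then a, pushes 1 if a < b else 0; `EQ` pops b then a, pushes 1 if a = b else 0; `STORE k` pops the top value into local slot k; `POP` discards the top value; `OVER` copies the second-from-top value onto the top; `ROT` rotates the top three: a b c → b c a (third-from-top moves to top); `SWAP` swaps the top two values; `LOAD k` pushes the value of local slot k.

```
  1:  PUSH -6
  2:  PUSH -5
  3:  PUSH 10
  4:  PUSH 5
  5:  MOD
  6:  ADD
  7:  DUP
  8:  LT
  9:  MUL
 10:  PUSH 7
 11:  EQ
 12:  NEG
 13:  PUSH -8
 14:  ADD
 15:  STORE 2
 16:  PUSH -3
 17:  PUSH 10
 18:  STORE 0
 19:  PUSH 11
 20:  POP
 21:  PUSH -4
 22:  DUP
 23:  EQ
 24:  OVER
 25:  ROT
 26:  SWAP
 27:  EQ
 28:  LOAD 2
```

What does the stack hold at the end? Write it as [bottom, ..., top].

[1, 1, -8]

PUSH -6 : -6
PUSH -5 : -6 -5
PUSH 10 : -6 -5 10
PUSH 5  : -6 -5 10 5
MOD     : -6 -5 0
ADD     : -6 -5
DUP     : -6 -5 -5
LT      : -6 0
MUL     : 0
PUSH 7  : 0 7
EQ      : 0
NEG     : 0
PUSH -8 : 0 -8
ADD     : -8
STORE 2 : (empty)
PUSH -3 : -3
PUSH 10 : -3 10
STORE 0 : -3
PUSH 11 : -3 11
POP     : -3
PUSH -4 : -3 -4
DUP     : -3 -4 -4
EQ      : -3 1
OVER    : -3 1 -3
ROT     : 1 -3 -3
SWAP    : 1 -3 -3
EQ      : 1 1
LOAD 2  : 1 1 -8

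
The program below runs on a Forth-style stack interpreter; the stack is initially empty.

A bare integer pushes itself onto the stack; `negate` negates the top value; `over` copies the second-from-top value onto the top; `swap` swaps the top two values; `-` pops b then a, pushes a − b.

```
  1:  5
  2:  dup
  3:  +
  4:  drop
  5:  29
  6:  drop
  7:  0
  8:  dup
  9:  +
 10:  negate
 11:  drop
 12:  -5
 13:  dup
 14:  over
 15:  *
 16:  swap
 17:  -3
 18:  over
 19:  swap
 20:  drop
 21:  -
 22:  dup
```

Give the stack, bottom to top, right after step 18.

5      -> [5]
dup    -> [5, 5]
+      -> [10]
drop   -> []
29     -> [29]
drop   -> []
0      -> [0]
dup    -> [0, 0]
+      -> [0]
negate -> [0]
drop   -> []
-5     -> [-5]
dup    -> [-5, -5]
over   -> [-5, -5, -5]
*      -> [-5, 25]
swap   -> [25, -5]
-3     -> [25, -5, -3]
over   -> [25, -5, -3, -5]

[25, -5, -3, -5]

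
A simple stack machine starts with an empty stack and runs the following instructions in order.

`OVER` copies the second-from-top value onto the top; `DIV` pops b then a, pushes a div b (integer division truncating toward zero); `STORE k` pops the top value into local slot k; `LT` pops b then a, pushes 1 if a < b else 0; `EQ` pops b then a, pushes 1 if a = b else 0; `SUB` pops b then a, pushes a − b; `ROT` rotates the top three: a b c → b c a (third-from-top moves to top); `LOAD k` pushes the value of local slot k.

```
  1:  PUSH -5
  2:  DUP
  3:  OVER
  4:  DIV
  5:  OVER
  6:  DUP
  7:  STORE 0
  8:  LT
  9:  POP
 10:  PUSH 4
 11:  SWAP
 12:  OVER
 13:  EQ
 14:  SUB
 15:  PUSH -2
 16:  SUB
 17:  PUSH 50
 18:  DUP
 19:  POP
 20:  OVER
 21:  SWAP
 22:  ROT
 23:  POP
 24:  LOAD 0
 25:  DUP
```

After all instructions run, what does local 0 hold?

-5

PUSH -5  -5
DUP      -5 -5
OVER     -5 -5 -5
DIV      -5 1
OVER     -5 1 -5
DUP      -5 1 -5 -5
STORE 0  -5 1 -5
LT       -5 0
POP      -5
PUSH 4   -5 4
SWAP     4 -5
OVER     4 -5 4
EQ       4 0
SUB      4
PUSH -2  4 -2
SUB      6
PUSH 50  6 50
DUP      6 50 50
POP      6 50
OVER     6 50 6
SWAP     6 6 50
ROT      6 50 6
POP      6 50
LOAD 0   6 50 -5
DUP      6 50 -5 -5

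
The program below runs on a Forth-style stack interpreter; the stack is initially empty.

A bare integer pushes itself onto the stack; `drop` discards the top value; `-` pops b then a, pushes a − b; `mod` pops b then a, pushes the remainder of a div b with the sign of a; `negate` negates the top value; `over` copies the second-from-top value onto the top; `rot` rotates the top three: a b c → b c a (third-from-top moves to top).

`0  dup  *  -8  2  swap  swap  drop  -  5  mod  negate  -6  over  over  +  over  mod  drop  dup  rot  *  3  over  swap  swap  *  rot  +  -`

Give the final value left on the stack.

0      : 0
dup    : 0 0
*      : 0
-8     : 0 -8
2      : 0 -8 2
swap   : 0 2 -8
swap   : 0 -8 2
drop   : 0 -8
-      : 8
5      : 8 5
mod    : 3
negate : -3
-6     : -3 -6
over   : -3 -6 -3
over   : -3 -6 -3 -6
+      : -3 -6 -9
over   : -3 -6 -9 -6
mod    : -3 -6 -3
drop   : -3 -6
dup    : -3 -6 -6
rot    : -6 -6 -3
*      : -6 18
3      : -6 18 3
over   : -6 18 3 18
swap   : -6 18 18 3
swap   : -6 18 3 18
*      : -6 18 54
rot    : 18 54 -6
+      : 18 48
-      : -30

-30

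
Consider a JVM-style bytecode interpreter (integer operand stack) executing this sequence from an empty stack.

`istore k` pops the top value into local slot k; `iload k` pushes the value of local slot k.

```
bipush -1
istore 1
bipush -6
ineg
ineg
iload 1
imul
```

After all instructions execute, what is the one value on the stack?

bipush -1 : -1
istore 1  : (empty)
bipush -6 : -6
ineg      : 6
ineg      : -6
iload 1   : -6 -1
imul      : 6

6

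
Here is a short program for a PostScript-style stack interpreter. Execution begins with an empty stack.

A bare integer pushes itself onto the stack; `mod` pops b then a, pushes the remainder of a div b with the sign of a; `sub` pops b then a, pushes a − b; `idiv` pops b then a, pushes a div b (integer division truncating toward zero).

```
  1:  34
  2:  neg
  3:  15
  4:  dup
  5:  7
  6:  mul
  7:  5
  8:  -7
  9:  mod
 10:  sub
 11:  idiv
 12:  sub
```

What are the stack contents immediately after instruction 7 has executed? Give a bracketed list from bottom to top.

34  : 34
neg : -34
15  : -34 15
dup : -34 15 15
7   : -34 15 15 7
mul : -34 15 105
5   : -34 15 105 5

[-34, 15, 105, 5]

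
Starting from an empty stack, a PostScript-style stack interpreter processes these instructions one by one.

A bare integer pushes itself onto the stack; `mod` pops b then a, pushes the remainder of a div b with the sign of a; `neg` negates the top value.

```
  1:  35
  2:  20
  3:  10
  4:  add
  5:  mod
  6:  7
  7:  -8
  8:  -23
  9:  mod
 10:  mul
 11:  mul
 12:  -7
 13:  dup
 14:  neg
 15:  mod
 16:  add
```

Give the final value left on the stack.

35  -> 35
20  -> 35 20
10  -> 35 20 10
add -> 35 30
mod -> 5
7   -> 5 7
-8  -> 5 7 -8
-23 -> 5 7 -8 -23
mod -> 5 7 -8
mul -> 5 -56
mul -> -280
-7  -> -280 -7
dup -> -280 -7 -7
neg -> -280 -7 7
mod -> -280 0
add -> -280

-280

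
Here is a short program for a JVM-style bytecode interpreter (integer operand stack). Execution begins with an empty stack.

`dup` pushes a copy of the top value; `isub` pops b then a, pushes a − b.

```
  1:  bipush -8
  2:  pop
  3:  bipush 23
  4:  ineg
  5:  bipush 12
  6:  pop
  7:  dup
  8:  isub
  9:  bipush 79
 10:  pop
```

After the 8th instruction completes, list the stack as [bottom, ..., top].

bipush -8 : -8
pop       : (empty)
bipush 23 : 23
ineg      : -23
bipush 12 : -23 12
pop       : -23
dup       : -23 -23
isub      : 0

[0]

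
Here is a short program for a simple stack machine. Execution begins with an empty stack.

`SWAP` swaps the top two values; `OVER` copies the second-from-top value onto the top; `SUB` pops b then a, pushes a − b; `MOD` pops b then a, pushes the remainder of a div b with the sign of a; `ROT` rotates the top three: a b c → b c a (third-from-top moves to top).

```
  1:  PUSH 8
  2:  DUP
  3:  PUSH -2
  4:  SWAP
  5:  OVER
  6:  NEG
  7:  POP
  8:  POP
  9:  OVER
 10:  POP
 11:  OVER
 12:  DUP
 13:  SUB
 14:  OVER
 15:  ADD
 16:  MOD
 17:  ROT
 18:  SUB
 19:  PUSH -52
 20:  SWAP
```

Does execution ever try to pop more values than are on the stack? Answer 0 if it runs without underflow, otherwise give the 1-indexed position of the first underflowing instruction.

PUSH 8  → [8]
DUP     → [8, 8]
PUSH -2 → [8, 8, -2]
SWAP    → [8, -2, 8]
OVER    → [8, -2, 8, -2]
NEG     → [8, -2, 8, 2]
POP     → [8, -2, 8]
POP     → [8, -2]
OVER    → [8, -2, 8]
POP     → [8, -2]
OVER    → [8, -2, 8]
DUP     → [8, -2, 8, 8]
SUB     → [8, -2, 0]
OVER    → [8, -2, 0, -2]
ADD     → [8, -2, -2]
MOD     → [8, 0]
ROT  — needs 3 operands, stack has 2 → underflow

17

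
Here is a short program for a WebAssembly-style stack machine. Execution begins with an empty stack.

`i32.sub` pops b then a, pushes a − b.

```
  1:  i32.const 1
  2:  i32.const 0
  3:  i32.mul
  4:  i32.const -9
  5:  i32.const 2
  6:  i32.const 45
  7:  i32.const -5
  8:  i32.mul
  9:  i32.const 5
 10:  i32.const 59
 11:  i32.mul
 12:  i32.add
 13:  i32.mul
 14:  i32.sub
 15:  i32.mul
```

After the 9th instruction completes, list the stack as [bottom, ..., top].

[0, -9, 2, -225, 5]

i32.const 1  → 1
i32.const 0  → 1 0
i32.mul      → 0
i32.const -9 → 0 -9
i32.const 2  → 0 -9 2
i32.const 45 → 0 -9 2 45
i32.const -5 → 0 -9 2 45 -5
i32.mul      → 0 -9 2 -225
i32.const 5  → 0 -9 2 -225 5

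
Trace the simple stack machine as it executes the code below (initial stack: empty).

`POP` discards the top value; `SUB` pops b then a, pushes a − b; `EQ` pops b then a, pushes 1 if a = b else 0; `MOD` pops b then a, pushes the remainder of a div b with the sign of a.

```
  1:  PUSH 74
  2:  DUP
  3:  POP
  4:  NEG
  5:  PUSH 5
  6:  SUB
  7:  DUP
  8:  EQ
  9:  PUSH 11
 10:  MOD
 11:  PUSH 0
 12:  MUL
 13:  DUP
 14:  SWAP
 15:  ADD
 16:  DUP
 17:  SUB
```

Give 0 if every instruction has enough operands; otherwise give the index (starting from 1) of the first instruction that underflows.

0

PUSH 74 -> [74]
DUP     -> [74, 74]
POP     -> [74]
NEG     -> [-74]
PUSH 5  -> [-74, 5]
SUB     -> [-79]
DUP     -> [-79, -79]
EQ      -> [1]
PUSH 11 -> [1, 11]
MOD     -> [1]
PUSH 0  -> [1, 0]
MUL     -> [0]
DUP     -> [0, 0]
SWAP    -> [0, 0]
ADD     -> [0]
DUP     -> [0, 0]
SUB     -> [0]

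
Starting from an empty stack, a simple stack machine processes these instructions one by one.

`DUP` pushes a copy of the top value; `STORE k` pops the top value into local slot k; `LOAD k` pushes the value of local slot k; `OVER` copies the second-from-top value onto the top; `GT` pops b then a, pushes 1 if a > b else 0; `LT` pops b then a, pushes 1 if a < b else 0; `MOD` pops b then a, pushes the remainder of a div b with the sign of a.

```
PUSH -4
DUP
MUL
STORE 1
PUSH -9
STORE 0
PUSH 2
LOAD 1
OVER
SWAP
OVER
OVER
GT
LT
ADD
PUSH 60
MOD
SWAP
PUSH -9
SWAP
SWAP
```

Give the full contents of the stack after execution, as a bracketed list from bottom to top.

PUSH -4 : [-4]
DUP     : [-4, -4]
MUL     : [16]
STORE 1 : []
PUSH -9 : [-9]
STORE 0 : []
PUSH 2  : [2]
LOAD 1  : [2, 16]
OVER    : [2, 16, 2]
SWAP    : [2, 2, 16]
OVER    : [2, 2, 16, 2]
OVER    : [2, 2, 16, 2, 16]
GT      : [2, 2, 16, 0]
LT      : [2, 2, 0]
ADD     : [2, 2]
PUSH 60 : [2, 2, 60]
MOD     : [2, 2]
SWAP    : [2, 2]
PUSH -9 : [2, 2, -9]
SWAP    : [2, -9, 2]
SWAP    : [2, 2, -9]

[2, 2, -9]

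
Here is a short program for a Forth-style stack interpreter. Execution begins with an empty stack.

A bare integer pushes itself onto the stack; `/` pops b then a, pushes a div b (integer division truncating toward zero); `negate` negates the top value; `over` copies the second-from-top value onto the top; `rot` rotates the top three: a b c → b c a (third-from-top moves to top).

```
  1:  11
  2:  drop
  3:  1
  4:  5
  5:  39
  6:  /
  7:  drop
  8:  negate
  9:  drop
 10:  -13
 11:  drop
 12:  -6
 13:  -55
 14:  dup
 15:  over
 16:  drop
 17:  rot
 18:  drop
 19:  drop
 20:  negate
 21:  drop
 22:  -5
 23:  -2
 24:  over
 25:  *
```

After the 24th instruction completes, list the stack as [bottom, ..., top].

11     : [11]
drop   : []
1      : [1]
5      : [1, 5]
39     : [1, 5, 39]
/      : [1, 0]
drop   : [1]
negate : [-1]
drop   : []
-13    : [-13]
drop   : []
-6     : [-6]
-55    : [-6, -55]
dup    : [-6, -55, -55]
over   : [-6, -55, -55, -55]
drop   : [-6, -55, -55]
rot    : [-55, -55, -6]
drop   : [-55, -55]
drop   : [-55]
negate : [55]
drop   : []
-5     : [-5]
-2     : [-5, -2]
over   : [-5, -2, -5]

[-5, -2, -5]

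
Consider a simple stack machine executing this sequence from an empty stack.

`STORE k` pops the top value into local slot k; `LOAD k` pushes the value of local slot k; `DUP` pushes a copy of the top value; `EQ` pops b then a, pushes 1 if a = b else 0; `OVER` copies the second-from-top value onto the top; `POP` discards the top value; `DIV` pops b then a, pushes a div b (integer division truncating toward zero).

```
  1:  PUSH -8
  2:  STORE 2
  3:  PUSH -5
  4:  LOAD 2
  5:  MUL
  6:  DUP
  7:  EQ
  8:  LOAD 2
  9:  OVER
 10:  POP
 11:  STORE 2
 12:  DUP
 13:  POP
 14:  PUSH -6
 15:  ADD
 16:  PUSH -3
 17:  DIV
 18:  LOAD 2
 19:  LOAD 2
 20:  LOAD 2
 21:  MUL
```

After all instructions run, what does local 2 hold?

PUSH -8 : -8
STORE 2 : (empty)
PUSH -5 : -5
LOAD 2  : -5 -8
MUL     : 40
DUP     : 40 40
EQ      : 1
LOAD 2  : 1 -8
OVER    : 1 -8 1
POP     : 1 -8
STORE 2 : 1
DUP     : 1 1
POP     : 1
PUSH -6 : 1 -6
ADD     : -5
PUSH -3 : -5 -3
DIV     : 1
LOAD 2  : 1 -8
LOAD 2  : 1 -8 -8
LOAD 2  : 1 -8 -8 -8
MUL     : 1 -8 64

-8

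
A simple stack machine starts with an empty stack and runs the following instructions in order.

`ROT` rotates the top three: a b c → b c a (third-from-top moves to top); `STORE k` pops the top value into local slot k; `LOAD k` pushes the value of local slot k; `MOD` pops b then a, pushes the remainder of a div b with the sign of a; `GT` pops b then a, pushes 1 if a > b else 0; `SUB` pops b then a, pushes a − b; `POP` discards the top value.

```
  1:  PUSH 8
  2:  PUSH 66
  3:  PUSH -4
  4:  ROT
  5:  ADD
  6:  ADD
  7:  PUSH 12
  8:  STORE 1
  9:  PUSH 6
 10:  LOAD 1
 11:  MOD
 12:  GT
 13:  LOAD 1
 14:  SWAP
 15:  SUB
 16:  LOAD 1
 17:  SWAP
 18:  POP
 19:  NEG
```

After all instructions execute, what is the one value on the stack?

PUSH 8  : [8]
PUSH 66 : [8, 66]
PUSH -4 : [8, 66, -4]
ROT     : [66, -4, 8]
ADD     : [66, 4]
ADD     : [70]
PUSH 12 : [70, 12]
STORE 1 : [70]
PUSH 6  : [70, 6]
LOAD 1  : [70, 6, 12]
MOD     : [70, 6]
GT      : [1]
LOAD 1  : [1, 12]
SWAP    : [12, 1]
SUB     : [11]
LOAD 1  : [11, 12]
SWAP    : [12, 11]
POP     : [12]
NEG     : [-12]

-12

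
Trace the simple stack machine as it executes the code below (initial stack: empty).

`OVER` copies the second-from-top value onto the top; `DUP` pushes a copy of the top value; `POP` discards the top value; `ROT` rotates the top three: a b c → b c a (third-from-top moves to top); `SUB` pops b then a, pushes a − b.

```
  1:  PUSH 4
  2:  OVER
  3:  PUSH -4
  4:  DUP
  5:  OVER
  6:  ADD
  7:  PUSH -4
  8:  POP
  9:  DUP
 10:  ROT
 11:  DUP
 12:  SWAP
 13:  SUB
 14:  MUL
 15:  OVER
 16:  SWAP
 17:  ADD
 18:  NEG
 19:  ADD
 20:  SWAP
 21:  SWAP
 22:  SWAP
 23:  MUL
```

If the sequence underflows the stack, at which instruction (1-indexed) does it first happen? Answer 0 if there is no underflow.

2

PUSH 4 -> 4
OVER  — needs 2 operands, stack has 1 → underflow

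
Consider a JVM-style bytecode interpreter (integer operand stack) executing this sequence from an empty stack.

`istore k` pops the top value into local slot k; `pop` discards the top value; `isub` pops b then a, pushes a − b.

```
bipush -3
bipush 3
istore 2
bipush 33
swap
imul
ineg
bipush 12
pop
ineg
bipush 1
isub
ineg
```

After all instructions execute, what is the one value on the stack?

100

bipush -3  -3
bipush 3   -3 3
istore 2   -3
bipush 33  -3 33
swap       33 -3
imul       -99
ineg       99
bipush 12  99 12
pop        99
ineg       -99
bipush 1   -99 1
isub       -100
ineg       100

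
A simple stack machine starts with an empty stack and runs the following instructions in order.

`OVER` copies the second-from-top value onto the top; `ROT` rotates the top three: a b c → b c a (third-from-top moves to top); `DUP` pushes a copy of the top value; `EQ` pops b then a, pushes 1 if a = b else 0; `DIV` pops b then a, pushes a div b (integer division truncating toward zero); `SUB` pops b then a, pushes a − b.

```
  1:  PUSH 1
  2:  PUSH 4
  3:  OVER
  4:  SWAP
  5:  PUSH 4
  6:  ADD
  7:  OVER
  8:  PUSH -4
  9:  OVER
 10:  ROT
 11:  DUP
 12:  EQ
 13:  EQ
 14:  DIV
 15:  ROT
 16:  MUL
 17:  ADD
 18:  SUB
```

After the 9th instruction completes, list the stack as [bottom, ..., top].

PUSH 1   [1]
PUSH 4   [1, 4]
OVER     [1, 4, 1]
SWAP     [1, 1, 4]
PUSH 4   [1, 1, 4, 4]
ADD      [1, 1, 8]
OVER     [1, 1, 8, 1]
PUSH -4  [1, 1, 8, 1, -4]
OVER     [1, 1, 8, 1, -4, 1]

[1, 1, 8, 1, -4, 1]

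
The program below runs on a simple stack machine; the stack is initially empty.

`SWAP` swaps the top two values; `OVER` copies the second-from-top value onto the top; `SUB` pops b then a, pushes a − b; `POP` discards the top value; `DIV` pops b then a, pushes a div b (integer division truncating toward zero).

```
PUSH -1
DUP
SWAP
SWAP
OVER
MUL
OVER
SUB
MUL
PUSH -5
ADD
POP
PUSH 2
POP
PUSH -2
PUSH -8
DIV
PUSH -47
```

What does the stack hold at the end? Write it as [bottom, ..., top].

[0, -47]

PUSH -1   [-1]
DUP       [-1, -1]
SWAP      [-1, -1]
SWAP      [-1, -1]
OVER      [-1, -1, -1]
MUL       [-1, 1]
OVER      [-1, 1, -1]
SUB       [-1, 2]
MUL       [-2]
PUSH -5   [-2, -5]
ADD       [-7]
POP       []
PUSH 2    [2]
POP       []
PUSH -2   [-2]
PUSH -8   [-2, -8]
DIV       [0]
PUSH -47  [0, -47]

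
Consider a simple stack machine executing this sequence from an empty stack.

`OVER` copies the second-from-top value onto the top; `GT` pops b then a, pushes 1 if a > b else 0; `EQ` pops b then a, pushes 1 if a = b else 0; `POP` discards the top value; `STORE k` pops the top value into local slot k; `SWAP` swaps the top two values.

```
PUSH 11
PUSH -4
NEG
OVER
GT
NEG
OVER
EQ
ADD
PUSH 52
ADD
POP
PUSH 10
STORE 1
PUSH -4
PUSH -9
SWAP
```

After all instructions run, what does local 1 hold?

10

PUSH 11 → [11]
PUSH -4 → [11, -4]
NEG     → [11, 4]
OVER    → [11, 4, 11]
GT      → [11, 0]
NEG     → [11, 0]
OVER    → [11, 0, 11]
EQ      → [11, 0]
ADD     → [11]
PUSH 52 → [11, 52]
ADD     → [63]
POP     → []
PUSH 10 → [10]
STORE 1 → []
PUSH -4 → [-4]
PUSH -9 → [-4, -9]
SWAP    → [-9, -4]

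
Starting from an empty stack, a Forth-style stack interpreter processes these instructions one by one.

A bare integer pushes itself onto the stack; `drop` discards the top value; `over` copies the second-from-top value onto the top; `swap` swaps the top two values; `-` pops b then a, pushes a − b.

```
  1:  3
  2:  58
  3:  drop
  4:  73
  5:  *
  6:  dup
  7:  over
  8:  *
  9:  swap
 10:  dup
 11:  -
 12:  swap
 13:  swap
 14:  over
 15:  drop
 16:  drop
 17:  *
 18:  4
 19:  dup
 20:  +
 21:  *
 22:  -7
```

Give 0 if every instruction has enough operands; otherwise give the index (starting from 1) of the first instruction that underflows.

17

3    : [3]
58   : [3, 58]
drop : [3]
73   : [3, 73]
*    : [219]
dup  : [219, 219]
over : [219, 219, 219]
*    : [219, 47961]
swap : [47961, 219]
dup  : [47961, 219, 219]
-    : [47961, 0]
swap : [0, 47961]
swap : [47961, 0]
over : [47961, 0, 47961]
drop : [47961, 0]
drop : [47961]
*  — needs 2 operands, stack has 1 → underflow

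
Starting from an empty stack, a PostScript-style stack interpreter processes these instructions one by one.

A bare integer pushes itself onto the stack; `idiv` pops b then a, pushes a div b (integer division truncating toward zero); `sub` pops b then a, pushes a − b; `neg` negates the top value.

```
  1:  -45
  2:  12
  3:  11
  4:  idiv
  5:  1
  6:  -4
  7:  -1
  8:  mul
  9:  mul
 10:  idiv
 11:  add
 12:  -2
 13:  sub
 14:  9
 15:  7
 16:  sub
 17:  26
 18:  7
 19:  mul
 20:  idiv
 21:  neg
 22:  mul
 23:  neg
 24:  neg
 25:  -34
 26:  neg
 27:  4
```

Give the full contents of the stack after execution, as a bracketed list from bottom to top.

[0, 34, 4]

-45  -> -45
12   -> -45 12
11   -> -45 12 11
idiv -> -45 1
1    -> -45 1 1
-4   -> -45 1 1 -4
-1   -> -45 1 1 -4 -1
mul  -> -45 1 1 4
mul  -> -45 1 4
idiv -> -45 0
add  -> -45
-2   -> -45 -2
sub  -> -43
9    -> -43 9
7    -> -43 9 7
sub  -> -43 2
26   -> -43 2 26
7    -> -43 2 26 7
mul  -> -43 2 182
idiv -> -43 0
neg  -> -43 0
mul  -> 0
neg  -> 0
neg  -> 0
-34  -> 0 -34
neg  -> 0 34
4    -> 0 34 4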